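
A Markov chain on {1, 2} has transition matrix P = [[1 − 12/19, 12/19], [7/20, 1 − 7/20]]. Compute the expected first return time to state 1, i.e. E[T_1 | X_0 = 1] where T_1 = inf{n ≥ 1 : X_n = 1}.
E[T_1 | X_0 = 1] = 1/π_1 = 373/133

For an irreducible recurrent Markov chain with stationary distribution π, E[T_i | X_0 = i] = 1/π_i (Kac's formula). Here π_1 = (7/20)/(12/19 + 7/20) = (7/20)/(373/380) = 133/373, so E[T_1 | X_0 = 1] = 1/π_1 = (12/19 + 7/20)/(7/20) = (373/380)/(7/20) = 373/133.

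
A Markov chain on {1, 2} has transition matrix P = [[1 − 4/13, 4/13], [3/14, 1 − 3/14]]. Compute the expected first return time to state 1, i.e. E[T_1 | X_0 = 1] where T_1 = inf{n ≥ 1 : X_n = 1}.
E[T_1 | X_0 = 1] = 1/π_1 = 95/39

For an irreducible recurrent Markov chain with stationary distribution π, E[T_i | X_0 = i] = 1/π_i (Kac's formula). Here π_1 = (3/14)/(4/13 + 3/14) = (3/14)/(95/182) = 39/95, so E[T_1 | X_0 = 1] = 1/π_1 = (4/13 + 3/14)/(3/14) = (95/182)/(3/14) = 95/39.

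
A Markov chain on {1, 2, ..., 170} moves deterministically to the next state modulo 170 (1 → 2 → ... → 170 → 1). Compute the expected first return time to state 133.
E[T_133 | X_0 = 133] = 170

The chain cycles deterministically, so starting at state 133 it returns in exactly 170 steps. Equivalently, the stationary distribution is uniform π_j = 1/170 for every state j, so by Kac's formula E[T_133] = 1/π_133 = 170.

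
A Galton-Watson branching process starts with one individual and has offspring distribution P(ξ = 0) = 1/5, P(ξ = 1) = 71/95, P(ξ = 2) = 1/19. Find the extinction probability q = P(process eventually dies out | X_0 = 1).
q = 1

Mean offspring μ = 0·1/5 + 1·71/95 + 2·1/19 = 81/95 ≤ 1. For μ ≤ 1 with offspring not concentrated at 1, the Galton-Watson process goes extinct almost surely, so q = 1.
(Algebraic check: The pgf is f(s) = 1/5 + 71/95·s + 1/19·s². The extinction probability q is the smallest fixed point of f in [0, 1]. Setting s = f(s):
  1/19·s² + (71/95 − 1)·s + 1/5 = 0
  1/19·s² − (1/5 + 1/19)·s + 1/5 = 0
which factors as (s − 1)·(1/19·s − 1/5) = 0, giving roots s = 1 and s = (1/5)/(1/19) = 19/5. Since 19/5 ≥ 1, the smallest root in [0, 1] is s = 1.)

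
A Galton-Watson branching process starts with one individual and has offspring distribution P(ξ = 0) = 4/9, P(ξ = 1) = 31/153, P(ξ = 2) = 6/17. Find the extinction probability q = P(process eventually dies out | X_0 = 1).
q = 1

Mean offspring μ = 0·4/9 + 1·31/153 + 2·6/17 = 139/153 ≤ 1. For μ ≤ 1 with offspring not concentrated at 1, the Galton-Watson process goes extinct almost surely, so q = 1.
(Algebraic check: The pgf is f(s) = 4/9 + 31/153·s + 6/17·s². The extinction probability q is the smallest fixed point of f in [0, 1]. Setting s = f(s):
  6/17·s² + (31/153 − 1)·s + 4/9 = 0
  6/17·s² − (4/9 + 6/17)·s + 4/9 = 0
which factors as (s − 1)·(6/17·s − 4/9) = 0, giving roots s = 1 and s = (4/9)/(6/17) = 34/27. Since 34/27 ≥ 1, the smallest root in [0, 1] is s = 1.)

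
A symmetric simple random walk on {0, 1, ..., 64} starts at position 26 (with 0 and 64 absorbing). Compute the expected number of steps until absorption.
E[τ | X_0 = 26] = 988

Let v_k = E[τ | X_0 = k]. Boundary: v_0 = v_64 = 0. Recurrence: v_k = 1 + (v_{k-1} + v_{k+1})/2 for 1 ≤ k ≤ 63. The particular solution to v_k − (v_{k-1} + v_{k+1})/2 = 1 is v_k = −k^2. Adding homogeneous solution A + B k and matching boundaries gives v_k = k (64 − k). Substituting k = 26: v_26 = 26 · 38 = 988.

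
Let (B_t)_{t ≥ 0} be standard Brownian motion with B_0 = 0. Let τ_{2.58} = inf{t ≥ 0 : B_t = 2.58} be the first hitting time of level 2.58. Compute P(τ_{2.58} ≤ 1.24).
P(τ_{2.58} ≤ 1.24) = 2(1 − Φ(2.58/√1.24)) = 2(1 − Φ(2.3169)) ≈ 0.0205

By the reflection principle for standard BM, P(τ_b ≤ t) = 2 · P(B_t ≥ b). Since B_t ~ N(0, t), P(B_t ≥ 2.58) = 1 − Φ(2.58/√t) = 1 − Φ(2.58/√1.24) = 1 − Φ(2.3169) ≈ 0.01025. Doubling: P(τ_{2.58} ≤ 1.24) ≈ 2 · 0.01025 = 0.02050 ≈ 0.0205.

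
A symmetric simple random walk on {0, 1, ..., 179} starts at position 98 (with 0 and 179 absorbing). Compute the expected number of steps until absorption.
E[τ | X_0 = 98] = 7938

Let v_k = E[τ | X_0 = k]. Boundary: v_0 = v_179 = 0. Recurrence: v_k = 1 + (v_{k-1} + v_{k+1})/2 for 1 ≤ k ≤ 178. The particular solution to v_k − (v_{k-1} + v_{k+1})/2 = 1 is v_k = −k^2. Adding homogeneous solution A + B k and matching boundaries gives v_k = k (179 − k). Substituting k = 98: v_98 = 98 · 81 = 7938.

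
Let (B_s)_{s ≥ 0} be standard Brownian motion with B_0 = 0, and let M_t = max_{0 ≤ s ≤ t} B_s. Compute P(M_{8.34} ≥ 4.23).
P(M_{8.34} ≥ 4.23) = 2·P(B_{8.34} ≥ 4.23) = 2(1 − Φ(4.23/√8.34)) ≈ 0.1430

By the reflection principle for Brownian motion, P(M_t ≥ a) = 2 · P(B_t ≥ a) for a ≥ 0. Since B_t ~ N(0, t), P(B_t ≥ 4.23) = 1 − Φ(4.23/√t) = 1 − Φ(4.23/√8.34) = 1 − Φ(1.4647). So
  P(M_{8.34} ≥ 4.23) = 2(1 − Φ(1.4647)) ≈ 0.1430.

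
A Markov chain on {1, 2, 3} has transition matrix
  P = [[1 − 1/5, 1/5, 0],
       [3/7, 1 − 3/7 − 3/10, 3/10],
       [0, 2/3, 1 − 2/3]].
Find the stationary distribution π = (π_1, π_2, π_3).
π = (300/503, 140/503, 63/503)

This is a birth-death chain on three states, which satisfies detailed balance: π_1 · P_{12} = π_2 · P_{21} and π_2 · P_{23} = π_3 · P_{32}.
From π_1 · 1/5 = π_2 · 3/7: π_2/π_1 = (1/5)/(3/7) = 7/15.
From π_2 · 3/10 = π_3 · 2/3: π_3/π_2 = (3/10)/(2/3) = 9/20.
Take π_1 proportional to 1; then unnormalized π = (1, 7/15, 21/100). Normalize by dividing by the sum 503/300:
  π = (300/503, 140/503, 63/503).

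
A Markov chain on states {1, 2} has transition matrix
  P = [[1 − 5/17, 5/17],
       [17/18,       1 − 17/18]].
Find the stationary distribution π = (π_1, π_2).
π_1 = 289/379, π_2 = 90/379

Solve πP = π with π_1 + π_2 = 1. From πP = π: π_1 · (1 − 5/17) + π_2 · 17/18 = π_1 ⇒ π_2 · 17/18 = π_1 · 5/17 ⇒ π_2/π_1 = (5/17)/(17/18) = 90/289. Together with π_1 + π_2 = 1:
  π_1 = (17/18)/(5/17 + 17/18) = (17/18)/(379/306) = 289/379,
  π_2 = (5/17)/(5/17 + 17/18) = (5/17)/(379/306) = 90/379.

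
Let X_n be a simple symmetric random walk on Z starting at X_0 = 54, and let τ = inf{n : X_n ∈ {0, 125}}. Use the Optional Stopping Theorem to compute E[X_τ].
E[X_τ] = 54

X_n is a martingale and τ is a bounded-mean stopping time (indeed τ is finite a.s. with bounded expectation since the walk is in a bounded region). By the OST, E[X_τ] = E[X_0] = 54. Equivalently: E[X_τ] = 125 · P(hit 125 first) + 0 · P(hit 0 first) = 125 · (54/125) = 54.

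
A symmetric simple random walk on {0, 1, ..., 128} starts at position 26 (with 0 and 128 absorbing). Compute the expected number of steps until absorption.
E[τ | X_0 = 26] = 2652

Let v_k = E[τ | X_0 = k]. Boundary: v_0 = v_128 = 0. Recurrence: v_k = 1 + (v_{k-1} + v_{k+1})/2 for 1 ≤ k ≤ 127. The particular solution to v_k − (v_{k-1} + v_{k+1})/2 = 1 is v_k = −k^2. Adding homogeneous solution A + B k and matching boundaries gives v_k = k (128 − k). Substituting k = 26: v_26 = 26 · 102 = 2652.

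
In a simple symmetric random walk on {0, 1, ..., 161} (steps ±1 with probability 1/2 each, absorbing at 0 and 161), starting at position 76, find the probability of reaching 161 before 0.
P(hit 161 before 0) = 76/161

Let u_k = P(hit 161 before 0 | start at k). Then u_0 = 0, u_161 = 1, and u_k = u_{k-1}/2 + u_{k+1}/2 for 1 ≤ k ≤ 160. This harmonic recurrence is solved by u_k = k/161, giving u_76 = 76/161.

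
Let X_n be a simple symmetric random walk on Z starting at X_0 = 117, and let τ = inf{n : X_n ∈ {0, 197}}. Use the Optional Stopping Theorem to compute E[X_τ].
E[X_τ] = 117

X_n is a martingale and τ is a bounded-mean stopping time (indeed τ is finite a.s. with bounded expectation since the walk is in a bounded region). By the OST, E[X_τ] = E[X_0] = 117. Equivalently: E[X_τ] = 197 · P(hit 197 first) + 0 · P(hit 0 first) = 197 · (117/197) = 117.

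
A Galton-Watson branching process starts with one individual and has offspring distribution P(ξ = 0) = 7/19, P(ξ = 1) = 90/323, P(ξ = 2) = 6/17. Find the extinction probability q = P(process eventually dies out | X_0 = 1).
q = 1

Mean offspring μ = 0·7/19 + 1·90/323 + 2·6/17 = 318/323 ≤ 1. For μ ≤ 1 with offspring not concentrated at 1, the Galton-Watson process goes extinct almost surely, so q = 1.
(Algebraic check: The pgf is f(s) = 7/19 + 90/323·s + 6/17·s². The extinction probability q is the smallest fixed point of f in [0, 1]. Setting s = f(s):
  6/17·s² + (90/323 − 1)·s + 7/19 = 0
  6/17·s² − (7/19 + 6/17)·s + 7/19 = 0
which factors as (s − 1)·(6/17·s − 7/19) = 0, giving roots s = 1 and s = (7/19)/(6/17) = 119/114. Since 119/114 ≥ 1, the smallest root in [0, 1] is s = 1.)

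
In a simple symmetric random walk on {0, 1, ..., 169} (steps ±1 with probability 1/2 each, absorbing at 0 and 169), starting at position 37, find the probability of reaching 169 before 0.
P(hit 169 before 0) = 37/169

Let u_k = P(hit 169 before 0 | start at k). Then u_0 = 0, u_169 = 1, and u_k = u_{k-1}/2 + u_{k+1}/2 for 1 ≤ k ≤ 168. This harmonic recurrence is solved by u_k = k/169, giving u_37 = 37/169.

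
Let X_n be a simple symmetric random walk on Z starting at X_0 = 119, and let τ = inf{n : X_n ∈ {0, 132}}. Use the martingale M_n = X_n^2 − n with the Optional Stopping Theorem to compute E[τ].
E[τ] = 1547

M_n = X_n^2 − n is a martingale (since E[X_{n+1}^2 | F_n] = X_n^2 + 1). By OST (τ has finite mean in a bounded region), E[M_τ] = E[M_0] = X_0^2 − 0 = 119^2 = 14161. Also E[M_τ] = E[X_τ^2] − E[τ]. The walk exits at 0 or 132, with P(hit 132 first) = 119/132, so E[X_τ^2] = 132^2 · 119/132 + 0 = 15708. Thus E[τ] = E[X_τ^2] − E[M_τ] = 15708 − 14161 = 1547 = 119(132 − 119) = 1547.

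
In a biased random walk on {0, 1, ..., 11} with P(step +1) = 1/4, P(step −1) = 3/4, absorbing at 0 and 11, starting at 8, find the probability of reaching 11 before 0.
P(hit 11 before 0) = (1 − (3)^8) / (1 − (3)^11) = 3280/88573

Let u_k denote P(reach 11 before 0 | start at k). Boundary: u_0 = 0, u_11 = 1. Recurrence: u_k = 1/4·u_{k+1} + 3/4·u_{k-1} for 1 ≤ k ≤ 10. Try u_k = A + B·r^k with r = q/p = (3/4)/(1/4) = 3. Substitution satisfies the recurrence; boundary conditions give:
  u_k = (1 − r^k) / (1 − r^N) = (1 − (3)^8) / (1 − (3)^11) = 3280/88573.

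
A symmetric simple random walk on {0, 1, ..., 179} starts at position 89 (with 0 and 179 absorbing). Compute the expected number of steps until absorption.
E[τ | X_0 = 89] = 8010

Let v_k = E[τ | X_0 = k]. Boundary: v_0 = v_179 = 0. Recurrence: v_k = 1 + (v_{k-1} + v_{k+1})/2 for 1 ≤ k ≤ 178. The particular solution to v_k − (v_{k-1} + v_{k+1})/2 = 1 is v_k = −k^2. Adding homogeneous solution A + B k and matching boundaries gives v_k = k (179 − k). Substituting k = 89: v_89 = 89 · 90 = 8010.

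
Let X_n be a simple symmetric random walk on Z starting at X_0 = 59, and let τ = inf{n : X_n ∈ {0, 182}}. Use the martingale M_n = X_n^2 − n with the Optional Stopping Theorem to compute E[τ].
E[τ] = 7257

M_n = X_n^2 − n is a martingale (since E[X_{n+1}^2 | F_n] = X_n^2 + 1). By OST (τ has finite mean in a bounded region), E[M_τ] = E[M_0] = X_0^2 − 0 = 59^2 = 3481. Also E[M_τ] = E[X_τ^2] − E[τ]. The walk exits at 0 or 182, with P(hit 182 first) = 59/182, so E[X_τ^2] = 182^2 · 59/182 + 0 = 10738. Thus E[τ] = E[X_τ^2] − E[M_τ] = 10738 − 3481 = 7257 = 59(182 − 59) = 7257.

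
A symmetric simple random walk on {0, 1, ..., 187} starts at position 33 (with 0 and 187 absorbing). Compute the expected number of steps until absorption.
E[τ | X_0 = 33] = 5082

Let v_k = E[τ | X_0 = k]. Boundary: v_0 = v_187 = 0. Recurrence: v_k = 1 + (v_{k-1} + v_{k+1})/2 for 1 ≤ k ≤ 186. The particular solution to v_k − (v_{k-1} + v_{k+1})/2 = 1 is v_k = −k^2. Adding homogeneous solution A + B k and matching boundaries gives v_k = k (187 − k). Substituting k = 33: v_33 = 33 · 154 = 5082.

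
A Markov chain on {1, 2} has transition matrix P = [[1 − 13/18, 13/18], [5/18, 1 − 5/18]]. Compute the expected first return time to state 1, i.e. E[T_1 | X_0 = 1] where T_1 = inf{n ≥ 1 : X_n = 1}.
E[T_1 | X_0 = 1] = 1/π_1 = 18/5

For an irreducible recurrent Markov chain with stationary distribution π, E[T_i | X_0 = i] = 1/π_i (Kac's formula). Here π_1 = (5/18)/(13/18 + 5/18) = (5/18)/(1) = 5/18, so E[T_1 | X_0 = 1] = 1/π_1 = (13/18 + 5/18)/(5/18) = (1)/(5/18) = 18/5.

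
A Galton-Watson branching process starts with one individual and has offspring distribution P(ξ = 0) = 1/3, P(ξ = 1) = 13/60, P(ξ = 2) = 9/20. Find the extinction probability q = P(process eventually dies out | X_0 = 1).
q = 20/27

The pgf is f(s) = 1/3 + 13/60·s + 9/20·s². The extinction probability q is the smallest fixed point of f in [0, 1]. Setting s = f(s):
  9/20·s² + (13/60 − 1)·s + 1/3 = 0
  9/20·s² − (1/3 + 9/20)·s + 1/3 = 0
which factors as (s − 1)·(9/20·s − 1/3) = 0, giving roots s = 1 and s = (1/3)/(9/20) = 20/27.
Mean offspring μ = 13/60 + 2·9/20 = 67/60 > 1 (supercritical), so q < 1. The extinction probability is the smaller root: q = (1/3)/(9/20) = 20/27.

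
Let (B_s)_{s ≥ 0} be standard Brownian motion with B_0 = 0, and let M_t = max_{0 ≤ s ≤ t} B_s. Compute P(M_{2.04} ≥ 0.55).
P(M_{2.04} ≥ 0.55) = 2·P(B_{2.04} ≥ 0.55) = 2(1 − Φ(0.55/√2.04)) ≈ 0.7002

By the reflection principle for Brownian motion, P(M_t ≥ a) = 2 · P(B_t ≥ a) for a ≥ 0. Since B_t ~ N(0, t), P(B_t ≥ 0.55) = 1 − Φ(0.55/√t) = 1 − Φ(0.55/√2.04) = 1 − Φ(0.3851). So
  P(M_{2.04} ≥ 0.55) = 2(1 − Φ(0.3851)) ≈ 0.7002.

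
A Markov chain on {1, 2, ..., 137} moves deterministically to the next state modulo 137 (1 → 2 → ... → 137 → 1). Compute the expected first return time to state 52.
E[T_52 | X_0 = 52] = 137

The chain cycles deterministically, so starting at state 52 it returns in exactly 137 steps. Equivalently, the stationary distribution is uniform π_j = 1/137 for every state j, so by Kac's formula E[T_52] = 1/π_52 = 137.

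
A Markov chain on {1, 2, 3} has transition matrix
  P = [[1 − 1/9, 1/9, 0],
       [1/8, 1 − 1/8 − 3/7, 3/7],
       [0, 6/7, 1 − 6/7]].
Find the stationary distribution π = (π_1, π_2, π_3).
π = (3/7, 8/21, 4/21)

This is a birth-death chain on three states, which satisfies detailed balance: π_1 · P_{12} = π_2 · P_{21} and π_2 · P_{23} = π_3 · P_{32}.
From π_1 · 1/9 = π_2 · 1/8: π_2/π_1 = (1/9)/(1/8) = 8/9.
From π_2 · 3/7 = π_3 · 6/7: π_3/π_2 = (3/7)/(6/7) = 1/2.
Take π_1 proportional to 1; then unnormalized π = (1, 8/9, 4/9). Normalize by dividing by the sum 7/3:
  π = (3/7, 8/21, 4/21).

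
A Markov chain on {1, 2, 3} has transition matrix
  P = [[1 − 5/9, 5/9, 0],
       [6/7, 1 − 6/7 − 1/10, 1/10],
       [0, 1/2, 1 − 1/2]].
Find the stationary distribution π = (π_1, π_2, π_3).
π = (9/16, 35/96, 7/96)

This is a birth-death chain on three states, which satisfies detailed balance: π_1 · P_{12} = π_2 · P_{21} and π_2 · P_{23} = π_3 · P_{32}.
From π_1 · 5/9 = π_2 · 6/7: π_2/π_1 = (5/9)/(6/7) = 35/54.
From π_2 · 1/10 = π_3 · 1/2: π_3/π_2 = (1/10)/(1/2) = 1/5.
Take π_1 proportional to 1; then unnormalized π = (1, 35/54, 7/54). Normalize by dividing by the sum 16/9:
  π = (9/16, 35/96, 7/96).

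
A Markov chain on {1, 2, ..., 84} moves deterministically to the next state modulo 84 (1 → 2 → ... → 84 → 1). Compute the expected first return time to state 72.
E[T_72 | X_0 = 72] = 84

The chain cycles deterministically, so starting at state 72 it returns in exactly 84 steps. Equivalently, the stationary distribution is uniform π_j = 1/84 for every state j, so by Kac's formula E[T_72] = 1/π_72 = 84.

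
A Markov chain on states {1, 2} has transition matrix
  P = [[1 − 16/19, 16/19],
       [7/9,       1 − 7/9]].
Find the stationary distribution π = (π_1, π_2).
π_1 = 133/277, π_2 = 144/277

Solve πP = π with π_1 + π_2 = 1. From πP = π: π_1 · (1 − 16/19) + π_2 · 7/9 = π_1 ⇒ π_2 · 7/9 = π_1 · 16/19 ⇒ π_2/π_1 = (16/19)/(7/9) = 144/133. Together with π_1 + π_2 = 1:
  π_1 = (7/9)/(16/19 + 7/9) = (7/9)/(277/171) = 133/277,
  π_2 = (16/19)/(16/19 + 7/9) = (16/19)/(277/171) = 144/277.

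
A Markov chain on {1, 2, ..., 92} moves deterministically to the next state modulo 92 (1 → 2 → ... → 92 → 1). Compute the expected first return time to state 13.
E[T_13 | X_0 = 13] = 92

The chain cycles deterministically, so starting at state 13 it returns in exactly 92 steps. Equivalently, the stationary distribution is uniform π_j = 1/92 for every state j, so by Kac's formula E[T_13] = 1/π_13 = 92.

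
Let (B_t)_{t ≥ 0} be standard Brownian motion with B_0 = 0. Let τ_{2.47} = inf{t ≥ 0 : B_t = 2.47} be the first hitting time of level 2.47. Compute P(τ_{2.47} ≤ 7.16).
P(τ_{2.47} ≤ 7.16) = 2(1 − Φ(2.47/√7.16)) = 2(1 − Φ(0.9231)) ≈ 0.3560

By the reflection principle for standard BM, P(τ_b ≤ t) = 2 · P(B_t ≥ b). Since B_t ~ N(0, t), P(B_t ≥ 2.47) = 1 − Φ(2.47/√t) = 1 − Φ(2.47/√7.16) = 1 − Φ(0.9231) ≈ 0.17798. Doubling: P(τ_{2.47} ≤ 7.16) ≈ 2 · 0.17798 = 0.35596 ≈ 0.3560.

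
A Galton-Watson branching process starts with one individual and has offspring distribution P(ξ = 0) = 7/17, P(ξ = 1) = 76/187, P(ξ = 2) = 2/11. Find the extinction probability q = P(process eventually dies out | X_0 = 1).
q = 1

Mean offspring μ = 0·7/17 + 1·76/187 + 2·2/11 = 144/187 ≤ 1. For μ ≤ 1 with offspring not concentrated at 1, the Galton-Watson process goes extinct almost surely, so q = 1.
(Algebraic check: The pgf is f(s) = 7/17 + 76/187·s + 2/11·s². The extinction probability q is the smallest fixed point of f in [0, 1]. Setting s = f(s):
  2/11·s² + (76/187 − 1)·s + 7/17 = 0
  2/11·s² − (7/17 + 2/11)·s + 7/17 = 0
which factors as (s − 1)·(2/11·s − 7/17) = 0, giving roots s = 1 and s = (7/17)/(2/11) = 77/34. Since 77/34 ≥ 1, the smallest root in [0, 1] is s = 1.)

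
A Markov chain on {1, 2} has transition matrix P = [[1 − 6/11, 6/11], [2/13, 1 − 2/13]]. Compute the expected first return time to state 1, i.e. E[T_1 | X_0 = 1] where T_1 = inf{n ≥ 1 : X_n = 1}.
E[T_1 | X_0 = 1] = 1/π_1 = 50/11

For an irreducible recurrent Markov chain with stationary distribution π, E[T_i | X_0 = i] = 1/π_i (Kac's formula). Here π_1 = (2/13)/(6/11 + 2/13) = (2/13)/(100/143) = 11/50, so E[T_1 | X_0 = 1] = 1/π_1 = (6/11 + 2/13)/(2/13) = (100/143)/(2/13) = 50/11.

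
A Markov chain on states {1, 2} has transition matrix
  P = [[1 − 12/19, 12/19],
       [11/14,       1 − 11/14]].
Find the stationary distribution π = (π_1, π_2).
π_1 = 209/377, π_2 = 168/377

Solve πP = π with π_1 + π_2 = 1. From πP = π: π_1 · (1 − 12/19) + π_2 · 11/14 = π_1 ⇒ π_2 · 11/14 = π_1 · 12/19 ⇒ π_2/π_1 = (12/19)/(11/14) = 168/209. Together with π_1 + π_2 = 1:
  π_1 = (11/14)/(12/19 + 11/14) = (11/14)/(377/266) = 209/377,
  π_2 = (12/19)/(12/19 + 11/14) = (12/19)/(377/266) = 168/377.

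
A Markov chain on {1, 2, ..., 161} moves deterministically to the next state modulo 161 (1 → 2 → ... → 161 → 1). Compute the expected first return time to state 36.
E[T_36 | X_0 = 36] = 161

The chain cycles deterministically, so starting at state 36 it returns in exactly 161 steps. Equivalently, the stationary distribution is uniform π_j = 1/161 for every state j, so by Kac's formula E[T_36] = 1/π_36 = 161.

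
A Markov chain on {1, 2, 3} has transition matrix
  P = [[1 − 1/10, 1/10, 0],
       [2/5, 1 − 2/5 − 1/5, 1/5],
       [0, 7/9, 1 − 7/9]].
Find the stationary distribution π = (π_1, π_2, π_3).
π = (35/46, 35/184, 9/184)

This is a birth-death chain on three states, which satisfies detailed balance: π_1 · P_{12} = π_2 · P_{21} and π_2 · P_{23} = π_3 · P_{32}.
From π_1 · 1/10 = π_2 · 2/5: π_2/π_1 = (1/10)/(2/5) = 1/4.
From π_2 · 1/5 = π_3 · 7/9: π_3/π_2 = (1/5)/(7/9) = 9/35.
Take π_1 proportional to 1; then unnormalized π = (1, 1/4, 9/140). Normalize by dividing by the sum 46/35:
  π = (35/46, 35/184, 9/184).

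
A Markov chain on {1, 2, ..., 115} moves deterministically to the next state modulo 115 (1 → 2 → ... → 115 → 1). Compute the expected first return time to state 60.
E[T_60 | X_0 = 60] = 115

The chain cycles deterministically, so starting at state 60 it returns in exactly 115 steps. Equivalently, the stationary distribution is uniform π_j = 1/115 for every state j, so by Kac's formula E[T_60] = 1/π_60 = 115.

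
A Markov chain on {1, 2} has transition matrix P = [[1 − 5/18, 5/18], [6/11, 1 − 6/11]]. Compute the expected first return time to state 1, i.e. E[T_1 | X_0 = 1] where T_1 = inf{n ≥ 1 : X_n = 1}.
E[T_1 | X_0 = 1] = 1/π_1 = 163/108

For an irreducible recurrent Markov chain with stationary distribution π, E[T_i | X_0 = i] = 1/π_i (Kac's formula). Here π_1 = (6/11)/(5/18 + 6/11) = (6/11)/(163/198) = 108/163, so E[T_1 | X_0 = 1] = 1/π_1 = (5/18 + 6/11)/(6/11) = (163/198)/(6/11) = 163/108.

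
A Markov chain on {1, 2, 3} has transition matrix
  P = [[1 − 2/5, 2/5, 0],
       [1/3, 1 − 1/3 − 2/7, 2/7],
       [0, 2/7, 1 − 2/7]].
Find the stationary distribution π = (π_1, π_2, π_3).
π = (5/17, 6/17, 6/17)

This is a birth-death chain on three states, which satisfies detailed balance: π_1 · P_{12} = π_2 · P_{21} and π_2 · P_{23} = π_3 · P_{32}.
From π_1 · 2/5 = π_2 · 1/3: π_2/π_1 = (2/5)/(1/3) = 6/5.
From π_2 · 2/7 = π_3 · 2/7: π_3/π_2 = (2/7)/(2/7) = 1.
Take π_1 proportional to 1; then unnormalized π = (1, 6/5, 6/5). Normalize by dividing by the sum 17/5:
  π = (5/17, 6/17, 6/17).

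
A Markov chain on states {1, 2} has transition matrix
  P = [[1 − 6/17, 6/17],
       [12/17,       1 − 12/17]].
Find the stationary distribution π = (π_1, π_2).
π_1 = 2/3, π_2 = 1/3

Solve πP = π with π_1 + π_2 = 1. From πP = π: π_1 · (1 − 6/17) + π_2 · 12/17 = π_1 ⇒ π_2 · 12/17 = π_1 · 6/17 ⇒ π_2/π_1 = (6/17)/(12/17) = 1/2. Together with π_1 + π_2 = 1:
  π_1 = (12/17)/(6/17 + 12/17) = (12/17)/(18/17) = 2/3,
  π_2 = (6/17)/(6/17 + 12/17) = (6/17)/(18/17) = 1/3.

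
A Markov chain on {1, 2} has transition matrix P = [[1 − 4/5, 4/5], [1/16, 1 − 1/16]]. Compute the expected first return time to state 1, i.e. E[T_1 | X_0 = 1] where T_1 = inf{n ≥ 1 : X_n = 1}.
E[T_1 | X_0 = 1] = 1/π_1 = 69/5

For an irreducible recurrent Markov chain with stationary distribution π, E[T_i | X_0 = i] = 1/π_i (Kac's formula). Here π_1 = (1/16)/(4/5 + 1/16) = (1/16)/(69/80) = 5/69, so E[T_1 | X_0 = 1] = 1/π_1 = (4/5 + 1/16)/(1/16) = (69/80)/(1/16) = 69/5.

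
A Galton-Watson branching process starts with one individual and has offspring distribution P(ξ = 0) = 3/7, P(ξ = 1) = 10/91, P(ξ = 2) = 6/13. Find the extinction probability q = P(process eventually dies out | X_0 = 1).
q = 13/14

The pgf is f(s) = 3/7 + 10/91·s + 6/13·s². The extinction probability q is the smallest fixed point of f in [0, 1]. Setting s = f(s):
  6/13·s² + (10/91 − 1)·s + 3/7 = 0
  6/13·s² − (3/7 + 6/13)·s + 3/7 = 0
which factors as (s − 1)·(6/13·s − 3/7) = 0, giving roots s = 1 and s = (3/7)/(6/13) = 13/14.
Mean offspring μ = 10/91 + 2·6/13 = 94/91 > 1 (supercritical), so q < 1. The extinction probability is the smaller root: q = (3/7)/(6/13) = 13/14.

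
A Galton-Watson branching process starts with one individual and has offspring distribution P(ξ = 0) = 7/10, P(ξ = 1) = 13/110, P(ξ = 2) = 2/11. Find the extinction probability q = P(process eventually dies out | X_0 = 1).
q = 1

Mean offspring μ = 0·7/10 + 1·13/110 + 2·2/11 = 53/110 ≤ 1. For μ ≤ 1 with offspring not concentrated at 1, the Galton-Watson process goes extinct almost surely, so q = 1.
(Algebraic check: The pgf is f(s) = 7/10 + 13/110·s + 2/11·s². The extinction probability q is the smallest fixed point of f in [0, 1]. Setting s = f(s):
  2/11·s² + (13/110 − 1)·s + 7/10 = 0
  2/11·s² − (7/10 + 2/11)·s + 7/10 = 0
which factors as (s − 1)·(2/11·s − 7/10) = 0, giving roots s = 1 and s = (7/10)/(2/11) = 77/20. Since 77/20 ≥ 1, the smallest root in [0, 1] is s = 1.)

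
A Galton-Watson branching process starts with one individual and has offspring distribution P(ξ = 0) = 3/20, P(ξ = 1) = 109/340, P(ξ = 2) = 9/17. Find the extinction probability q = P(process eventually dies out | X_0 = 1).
q = 17/60

The pgf is f(s) = 3/20 + 109/340·s + 9/17·s². The extinction probability q is the smallest fixed point of f in [0, 1]. Setting s = f(s):
  9/17·s² + (109/340 − 1)·s + 3/20 = 0
  9/17·s² − (3/20 + 9/17)·s + 3/20 = 0
which factors as (s − 1)·(9/17·s − 3/20) = 0, giving roots s = 1 and s = (3/20)/(9/17) = 17/60.
Mean offspring μ = 109/340 + 2·9/17 = 469/340 > 1 (supercritical), so q < 1. The extinction probability is the smaller root: q = (3/20)/(9/17) = 17/60.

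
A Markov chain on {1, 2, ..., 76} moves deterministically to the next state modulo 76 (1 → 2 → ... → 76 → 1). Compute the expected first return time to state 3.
E[T_3 | X_0 = 3] = 76

The chain cycles deterministically, so starting at state 3 it returns in exactly 76 steps. Equivalently, the stationary distribution is uniform π_j = 1/76 for every state j, so by Kac's formula E[T_3] = 1/π_3 = 76.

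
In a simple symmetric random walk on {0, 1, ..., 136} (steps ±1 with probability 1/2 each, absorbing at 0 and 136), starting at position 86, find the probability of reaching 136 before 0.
P(hit 136 before 0) = 86/136 = 43/68

Let u_k = P(hit 136 before 0 | start at k). Then u_0 = 0, u_136 = 1, and u_k = u_{k-1}/2 + u_{k+1}/2 for 1 ≤ k ≤ 135. This harmonic recurrence is solved by u_k = k/136, giving u_86 = 86/136 = 43/68.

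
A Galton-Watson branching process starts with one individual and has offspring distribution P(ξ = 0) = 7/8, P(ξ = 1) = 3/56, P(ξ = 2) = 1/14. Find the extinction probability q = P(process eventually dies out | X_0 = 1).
q = 1

Mean offspring μ = 0·7/8 + 1·3/56 + 2·1/14 = 11/56 ≤ 1. For μ ≤ 1 with offspring not concentrated at 1, the Galton-Watson process goes extinct almost surely, so q = 1.
(Algebraic check: The pgf is f(s) = 7/8 + 3/56·s + 1/14·s². The extinction probability q is the smallest fixed point of f in [0, 1]. Setting s = f(s):
  1/14·s² + (3/56 − 1)·s + 7/8 = 0
  1/14·s² − (7/8 + 1/14)·s + 7/8 = 0
which factors as (s − 1)·(1/14·s − 7/8) = 0, giving roots s = 1 and s = (7/8)/(1/14) = 49/4. Since 49/4 ≥ 1, the smallest root in [0, 1] is s = 1.)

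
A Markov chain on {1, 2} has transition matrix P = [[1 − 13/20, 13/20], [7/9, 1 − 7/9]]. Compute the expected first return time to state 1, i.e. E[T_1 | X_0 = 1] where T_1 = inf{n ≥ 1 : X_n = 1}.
E[T_1 | X_0 = 1] = 1/π_1 = 257/140

For an irreducible recurrent Markov chain with stationary distribution π, E[T_i | X_0 = i] = 1/π_i (Kac's formula). Here π_1 = (7/9)/(13/20 + 7/9) = (7/9)/(257/180) = 140/257, so E[T_1 | X_0 = 1] = 1/π_1 = (13/20 + 7/9)/(7/9) = (257/180)/(7/9) = 257/140.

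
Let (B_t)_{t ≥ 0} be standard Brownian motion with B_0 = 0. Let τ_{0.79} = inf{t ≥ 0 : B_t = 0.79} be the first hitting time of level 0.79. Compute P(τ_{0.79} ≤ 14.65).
P(τ_{0.79} ≤ 14.65) = 2(1 − Φ(0.79/√14.65)) = 2(1 − Φ(0.2064)) ≈ 0.8365

By the reflection principle for standard BM, P(τ_b ≤ t) = 2 · P(B_t ≥ b). Since B_t ~ N(0, t), P(B_t ≥ 0.79) = 1 − Φ(0.79/√t) = 1 − Φ(0.79/√14.65) = 1 − Φ(0.2064) ≈ 0.41824. Doubling: P(τ_{0.79} ≤ 14.65) ≈ 2 · 0.41824 = 0.83648 ≈ 0.8365.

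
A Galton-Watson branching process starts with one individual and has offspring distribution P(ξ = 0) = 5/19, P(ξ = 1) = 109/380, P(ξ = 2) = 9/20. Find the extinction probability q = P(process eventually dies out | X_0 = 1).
q = 100/171

The pgf is f(s) = 5/19 + 109/380·s + 9/20·s². The extinction probability q is the smallest fixed point of f in [0, 1]. Setting s = f(s):
  9/20·s² + (109/380 − 1)·s + 5/19 = 0
  9/20·s² − (5/19 + 9/20)·s + 5/19 = 0
which factors as (s − 1)·(9/20·s − 5/19) = 0, giving roots s = 1 and s = (5/19)/(9/20) = 100/171.
Mean offspring μ = 109/380 + 2·9/20 = 451/380 > 1 (supercritical), so q < 1. The extinction probability is the smaller root: q = (5/19)/(9/20) = 100/171.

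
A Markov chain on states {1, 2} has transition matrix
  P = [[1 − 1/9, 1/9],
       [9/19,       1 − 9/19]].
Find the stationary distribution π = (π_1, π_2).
π_1 = 81/100, π_2 = 19/100

Solve πP = π with π_1 + π_2 = 1. From πP = π: π_1 · (1 − 1/9) + π_2 · 9/19 = π_1 ⇒ π_2 · 9/19 = π_1 · 1/9 ⇒ π_2/π_1 = (1/9)/(9/19) = 19/81. Together with π_1 + π_2 = 1:
  π_1 = (9/19)/(1/9 + 9/19) = (9/19)/(100/171) = 81/100,
  π_2 = (1/9)/(1/9 + 9/19) = (1/9)/(100/171) = 19/100.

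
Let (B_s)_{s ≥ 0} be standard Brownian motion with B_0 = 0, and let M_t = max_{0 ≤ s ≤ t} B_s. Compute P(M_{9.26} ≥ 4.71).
P(M_{9.26} ≥ 4.71) = 2·P(B_{9.26} ≥ 4.71) = 2(1 − Φ(4.71/√9.26)) ≈ 0.1217

By the reflection principle for Brownian motion, P(M_t ≥ a) = 2 · P(B_t ≥ a) for a ≥ 0. Since B_t ~ N(0, t), P(B_t ≥ 4.71) = 1 − Φ(4.71/√t) = 1 − Φ(4.71/√9.26) = 1 − Φ(1.5478). So
  P(M_{9.26} ≥ 4.71) = 2(1 − Φ(1.5478)) ≈ 0.1217.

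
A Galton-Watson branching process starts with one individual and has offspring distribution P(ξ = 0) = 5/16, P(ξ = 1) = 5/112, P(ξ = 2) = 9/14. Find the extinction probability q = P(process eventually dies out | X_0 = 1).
q = 35/72

The pgf is f(s) = 5/16 + 5/112·s + 9/14·s². The extinction probability q is the smallest fixed point of f in [0, 1]. Setting s = f(s):
  9/14·s² + (5/112 − 1)·s + 5/16 = 0
  9/14·s² − (5/16 + 9/14)·s + 5/16 = 0
which factors as (s − 1)·(9/14·s − 5/16) = 0, giving roots s = 1 and s = (5/16)/(9/14) = 35/72.
Mean offspring μ = 5/112 + 2·9/14 = 149/112 > 1 (supercritical), so q < 1. The extinction probability is the smaller root: q = (5/16)/(9/14) = 35/72.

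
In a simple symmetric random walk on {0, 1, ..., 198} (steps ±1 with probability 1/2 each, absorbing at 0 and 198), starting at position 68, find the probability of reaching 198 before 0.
P(hit 198 before 0) = 68/198 = 34/99

Let u_k = P(hit 198 before 0 | start at k). Then u_0 = 0, u_198 = 1, and u_k = u_{k-1}/2 + u_{k+1}/2 for 1 ≤ k ≤ 197. This harmonic recurrence is solved by u_k = k/198, giving u_68 = 68/198 = 34/99.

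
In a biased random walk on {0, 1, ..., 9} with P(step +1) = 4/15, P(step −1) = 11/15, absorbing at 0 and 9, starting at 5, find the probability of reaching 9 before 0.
P(hit 9 before 0) = (1 − (11/4)^5) / (1 − (11/4)^9) = 5852416/336812221

Let u_k denote P(reach 9 before 0 | start at k). Boundary: u_0 = 0, u_9 = 1. Recurrence: u_k = 4/15·u_{k+1} + 11/15·u_{k-1} for 1 ≤ k ≤ 8. Try u_k = A + B·r^k with r = q/p = (11/15)/(4/15) = 11/4. Substitution satisfies the recurrence; boundary conditions give:
  u_k = (1 − r^k) / (1 − r^N) = (1 − (11/4)^5) / (1 − (11/4)^9) = 5852416/336812221.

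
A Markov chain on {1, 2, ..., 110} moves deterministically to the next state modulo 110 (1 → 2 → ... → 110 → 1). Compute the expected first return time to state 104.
E[T_104 | X_0 = 104] = 110

The chain cycles deterministically, so starting at state 104 it returns in exactly 110 steps. Equivalently, the stationary distribution is uniform π_j = 1/110 for every state j, so by Kac's formula E[T_104] = 1/π_104 = 110.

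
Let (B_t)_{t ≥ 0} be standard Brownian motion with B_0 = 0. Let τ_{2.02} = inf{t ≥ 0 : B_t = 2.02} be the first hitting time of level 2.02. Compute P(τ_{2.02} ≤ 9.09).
P(τ_{2.02} ≤ 9.09) = 2(1 − Φ(2.02/√9.09)) = 2(1 − Φ(0.6700)) ≈ 0.5029

By the reflection principle for standard BM, P(τ_b ≤ t) = 2 · P(B_t ≥ b). Since B_t ~ N(0, t), P(B_t ≥ 2.02) = 1 − Φ(2.02/√t) = 1 − Φ(2.02/√9.09) = 1 − Φ(0.6700) ≈ 0.25143. Doubling: P(τ_{2.02} ≤ 9.09) ≈ 2 · 0.25143 = 0.50286 ≈ 0.5029.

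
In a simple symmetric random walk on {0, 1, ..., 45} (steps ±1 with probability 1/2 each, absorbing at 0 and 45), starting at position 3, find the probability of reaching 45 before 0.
P(hit 45 before 0) = 3/45 = 1/15

Let u_k = P(hit 45 before 0 | start at k). Then u_0 = 0, u_45 = 1, and u_k = u_{k-1}/2 + u_{k+1}/2 for 1 ≤ k ≤ 44. This harmonic recurrence is solved by u_k = k/45, giving u_3 = 3/45 = 1/15.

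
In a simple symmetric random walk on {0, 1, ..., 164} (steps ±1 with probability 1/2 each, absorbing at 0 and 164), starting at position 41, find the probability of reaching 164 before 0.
P(hit 164 before 0) = 41/164 = 1/4

Let u_k = P(hit 164 before 0 | start at k). Then u_0 = 0, u_164 = 1, and u_k = u_{k-1}/2 + u_{k+1}/2 for 1 ≤ k ≤ 163. This harmonic recurrence is solved by u_k = k/164, giving u_41 = 41/164 = 1/4.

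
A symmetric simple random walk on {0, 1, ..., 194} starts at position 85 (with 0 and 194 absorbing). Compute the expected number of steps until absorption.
E[τ | X_0 = 85] = 9265

Let v_k = E[τ | X_0 = k]. Boundary: v_0 = v_194 = 0. Recurrence: v_k = 1 + (v_{k-1} + v_{k+1})/2 for 1 ≤ k ≤ 193. The particular solution to v_k − (v_{k-1} + v_{k+1})/2 = 1 is v_k = −k^2. Adding homogeneous solution A + B k and matching boundaries gives v_k = k (194 − k). Substituting k = 85: v_85 = 85 · 109 = 9265.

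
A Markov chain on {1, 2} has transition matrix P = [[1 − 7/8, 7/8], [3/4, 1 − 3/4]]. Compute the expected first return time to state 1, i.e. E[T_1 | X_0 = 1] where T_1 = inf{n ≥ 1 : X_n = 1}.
E[T_1 | X_0 = 1] = 1/π_1 = 13/6

For an irreducible recurrent Markov chain with stationary distribution π, E[T_i | X_0 = i] = 1/π_i (Kac's formula). Here π_1 = (3/4)/(7/8 + 3/4) = (3/4)/(13/8) = 6/13, so E[T_1 | X_0 = 1] = 1/π_1 = (7/8 + 3/4)/(3/4) = (13/8)/(3/4) = 13/6.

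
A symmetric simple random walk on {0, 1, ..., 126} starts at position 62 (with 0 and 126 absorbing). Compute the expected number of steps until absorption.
E[τ | X_0 = 62] = 3968

Let v_k = E[τ | X_0 = k]. Boundary: v_0 = v_126 = 0. Recurrence: v_k = 1 + (v_{k-1} + v_{k+1})/2 for 1 ≤ k ≤ 125. The particular solution to v_k − (v_{k-1} + v_{k+1})/2 = 1 is v_k = −k^2. Adding homogeneous solution A + B k and matching boundaries gives v_k = k (126 − k). Substituting k = 62: v_62 = 62 · 64 = 3968.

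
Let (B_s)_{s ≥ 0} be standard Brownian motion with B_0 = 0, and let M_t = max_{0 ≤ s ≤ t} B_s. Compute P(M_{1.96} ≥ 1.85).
P(M_{1.96} ≥ 1.85) = 2·P(B_{1.96} ≥ 1.85) = 2(1 − Φ(1.85/√1.96)) ≈ 0.1864

By the reflection principle for Brownian motion, P(M_t ≥ a) = 2 · P(B_t ≥ a) for a ≥ 0. Since B_t ~ N(0, t), P(B_t ≥ 1.85) = 1 − Φ(1.85/√t) = 1 − Φ(1.85/√1.96) = 1 − Φ(1.3214). So
  P(M_{1.96} ≥ 1.85) = 2(1 − Φ(1.3214)) ≈ 0.1864.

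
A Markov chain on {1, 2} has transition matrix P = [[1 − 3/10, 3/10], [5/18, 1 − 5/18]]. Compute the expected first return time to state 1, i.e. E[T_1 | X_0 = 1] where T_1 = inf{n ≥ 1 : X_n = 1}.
E[T_1 | X_0 = 1] = 1/π_1 = 52/25

For an irreducible recurrent Markov chain with stationary distribution π, E[T_i | X_0 = i] = 1/π_i (Kac's formula). Here π_1 = (5/18)/(3/10 + 5/18) = (5/18)/(26/45) = 25/52, so E[T_1 | X_0 = 1] = 1/π_1 = (3/10 + 5/18)/(5/18) = (26/45)/(5/18) = 52/25.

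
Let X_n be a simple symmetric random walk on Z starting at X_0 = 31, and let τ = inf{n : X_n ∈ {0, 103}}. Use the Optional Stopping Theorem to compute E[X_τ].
E[X_τ] = 31

X_n is a martingale and τ is a bounded-mean stopping time (indeed τ is finite a.s. with bounded expectation since the walk is in a bounded region). By the OST, E[X_τ] = E[X_0] = 31. Equivalently: E[X_τ] = 103 · P(hit 103 first) + 0 · P(hit 0 first) = 103 · (31/103) = 31.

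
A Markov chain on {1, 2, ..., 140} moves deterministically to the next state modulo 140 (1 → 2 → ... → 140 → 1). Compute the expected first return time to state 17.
E[T_17 | X_0 = 17] = 140

The chain cycles deterministically, so starting at state 17 it returns in exactly 140 steps. Equivalently, the stationary distribution is uniform π_j = 1/140 for every state j, so by Kac's formula E[T_17] = 1/π_17 = 140.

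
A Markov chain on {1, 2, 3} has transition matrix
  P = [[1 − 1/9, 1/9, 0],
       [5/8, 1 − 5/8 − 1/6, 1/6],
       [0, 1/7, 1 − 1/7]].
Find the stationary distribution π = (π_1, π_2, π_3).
π = (135/187, 24/187, 28/187)

This is a birth-death chain on three states, which satisfies detailed balance: π_1 · P_{12} = π_2 · P_{21} and π_2 · P_{23} = π_3 · P_{32}.
From π_1 · 1/9 = π_2 · 5/8: π_2/π_1 = (1/9)/(5/8) = 8/45.
From π_2 · 1/6 = π_3 · 1/7: π_3/π_2 = (1/6)/(1/7) = 7/6.
Take π_1 proportional to 1; then unnormalized π = (1, 8/45, 28/135). Normalize by dividing by the sum 187/135:
  π = (135/187, 24/187, 28/187).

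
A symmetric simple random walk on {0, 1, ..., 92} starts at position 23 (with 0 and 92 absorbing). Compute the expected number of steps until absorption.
E[τ | X_0 = 23] = 1587

Let v_k = E[τ | X_0 = k]. Boundary: v_0 = v_92 = 0. Recurrence: v_k = 1 + (v_{k-1} + v_{k+1})/2 for 1 ≤ k ≤ 91. The particular solution to v_k − (v_{k-1} + v_{k+1})/2 = 1 is v_k = −k^2. Adding homogeneous solution A + B k and matching boundaries gives v_k = k (92 − k). Substituting k = 23: v_23 = 23 · 69 = 1587.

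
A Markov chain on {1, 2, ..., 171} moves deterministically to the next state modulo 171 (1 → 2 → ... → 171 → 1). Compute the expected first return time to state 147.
E[T_147 | X_0 = 147] = 171

The chain cycles deterministically, so starting at state 147 it returns in exactly 171 steps. Equivalently, the stationary distribution is uniform π_j = 1/171 for every state j, so by Kac's formula E[T_147] = 1/π_147 = 171.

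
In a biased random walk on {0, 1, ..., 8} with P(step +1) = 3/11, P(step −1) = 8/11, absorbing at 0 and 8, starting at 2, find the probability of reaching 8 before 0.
P(hit 8 before 0) = (1 − (8/3)^2) / (1 − (8/3)^8) = 729/304921

Let u_k denote P(reach 8 before 0 | start at k). Boundary: u_0 = 0, u_8 = 1. Recurrence: u_k = 3/11·u_{k+1} + 8/11·u_{k-1} for 1 ≤ k ≤ 7. Try u_k = A + B·r^k with r = q/p = (8/11)/(3/11) = 8/3. Substitution satisfies the recurrence; boundary conditions give:
  u_k = (1 − r^k) / (1 − r^N) = (1 − (8/3)^2) / (1 − (8/3)^8) = 729/304921.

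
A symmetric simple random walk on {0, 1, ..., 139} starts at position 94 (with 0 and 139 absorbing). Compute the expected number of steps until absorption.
E[τ | X_0 = 94] = 4230

Let v_k = E[τ | X_0 = k]. Boundary: v_0 = v_139 = 0. Recurrence: v_k = 1 + (v_{k-1} + v_{k+1})/2 for 1 ≤ k ≤ 138. The particular solution to v_k − (v_{k-1} + v_{k+1})/2 = 1 is v_k = −k^2. Adding homogeneous solution A + B k and matching boundaries gives v_k = k (139 − k). Substituting k = 94: v_94 = 94 · 45 = 4230.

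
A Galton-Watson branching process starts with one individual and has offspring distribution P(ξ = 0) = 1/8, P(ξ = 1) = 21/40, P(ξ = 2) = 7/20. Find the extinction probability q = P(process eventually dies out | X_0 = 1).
q = 5/14

The pgf is f(s) = 1/8 + 21/40·s + 7/20·s². The extinction probability q is the smallest fixed point of f in [0, 1]. Setting s = f(s):
  7/20·s² + (21/40 − 1)·s + 1/8 = 0
  7/20·s² − (1/8 + 7/20)·s + 1/8 = 0
which factors as (s − 1)·(7/20·s − 1/8) = 0, giving roots s = 1 and s = (1/8)/(7/20) = 5/14.
Mean offspring μ = 21/40 + 2·7/20 = 49/40 > 1 (supercritical), so q < 1. The extinction probability is the smaller root: q = (1/8)/(7/20) = 5/14.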